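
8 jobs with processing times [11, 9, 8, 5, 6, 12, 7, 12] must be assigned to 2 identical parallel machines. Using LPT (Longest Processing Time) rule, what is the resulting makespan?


Sort jobs in decreasing order (LPT): [12, 12, 11, 9, 8, 7, 6, 5]
Assign each job to the least loaded machine:
  Machine 1: jobs [12, 11, 7, 5], load = 35
  Machine 2: jobs [12, 9, 8, 6], load = 35
Makespan = max load = 35

35


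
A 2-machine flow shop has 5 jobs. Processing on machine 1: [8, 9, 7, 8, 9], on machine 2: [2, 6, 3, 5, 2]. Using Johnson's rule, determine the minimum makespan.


Apply Johnson's rule:
  Group 1 (a <= b): []
  Group 2 (a > b): [(2, 9, 6), (4, 8, 5), (3, 7, 3), (1, 8, 2), (5, 9, 2)]
Optimal job order: [2, 4, 3, 1, 5]
Schedule:
  Job 2: M1 done at 9, M2 done at 15
  Job 4: M1 done at 17, M2 done at 22
  Job 3: M1 done at 24, M2 done at 27
  Job 1: M1 done at 32, M2 done at 34
  Job 5: M1 done at 41, M2 done at 43
Makespan = 43

43


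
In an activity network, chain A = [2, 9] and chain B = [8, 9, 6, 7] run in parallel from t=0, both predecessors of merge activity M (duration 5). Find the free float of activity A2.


ES(A2) = sum of predecessors on chain A = 2
EF(A2) = ES + duration = 2 + 9 = 11
Successor of A2 is M. ES(M) = max(sum(A), sum(B)) = max(11, 30) = 30
Free float = ES(successor) - EF(current) = 30 - 11 = 19

19


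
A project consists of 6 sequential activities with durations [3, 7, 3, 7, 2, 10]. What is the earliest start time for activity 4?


Activity 4 starts after activities 1 through 3 complete.
Predecessor durations: [3, 7, 3]
ES = 3 + 7 + 3 = 13

13


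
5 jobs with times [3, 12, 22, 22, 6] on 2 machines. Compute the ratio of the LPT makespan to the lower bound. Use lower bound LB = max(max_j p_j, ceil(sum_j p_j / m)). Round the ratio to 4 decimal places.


LPT order: [22, 22, 12, 6, 3]
Machine loads after assignment: [34, 31]
LPT makespan = 34
Lower bound = max(max_job, ceil(total/2)) = max(22, 33) = 33
Ratio = 34 / 33 = 1.0303

1.0303


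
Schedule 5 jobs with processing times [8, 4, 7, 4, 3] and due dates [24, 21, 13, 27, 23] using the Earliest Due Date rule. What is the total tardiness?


Sort by due date (EDD order): [(7, 13), (4, 21), (3, 23), (8, 24), (4, 27)]
Compute completion times and tardiness:
  Job 1: p=7, d=13, C=7, tardiness=max(0,7-13)=0
  Job 2: p=4, d=21, C=11, tardiness=max(0,11-21)=0
  Job 3: p=3, d=23, C=14, tardiness=max(0,14-23)=0
  Job 4: p=8, d=24, C=22, tardiness=max(0,22-24)=0
  Job 5: p=4, d=27, C=26, tardiness=max(0,26-27)=0
Total tardiness = 0

0


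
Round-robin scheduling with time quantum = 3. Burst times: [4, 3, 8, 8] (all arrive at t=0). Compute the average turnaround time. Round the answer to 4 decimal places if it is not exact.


Time quantum = 3
Execution trace:
  J1 runs 3 units, time = 3
  J2 runs 3 units, time = 6
  J3 runs 3 units, time = 9
  J4 runs 3 units, time = 12
  J1 runs 1 units, time = 13
  J3 runs 3 units, time = 16
  J4 runs 3 units, time = 19
  J3 runs 2 units, time = 21
  J4 runs 2 units, time = 23
Finish times: [13, 6, 21, 23]
Average turnaround = 63/4 = 15.75

15.75


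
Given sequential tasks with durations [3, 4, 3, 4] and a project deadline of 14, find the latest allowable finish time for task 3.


LF(activity 3) = deadline - sum of successor durations
Successors: activities 4 through 4 with durations [4]
Sum of successor durations = 4
LF = 14 - 4 = 10

10


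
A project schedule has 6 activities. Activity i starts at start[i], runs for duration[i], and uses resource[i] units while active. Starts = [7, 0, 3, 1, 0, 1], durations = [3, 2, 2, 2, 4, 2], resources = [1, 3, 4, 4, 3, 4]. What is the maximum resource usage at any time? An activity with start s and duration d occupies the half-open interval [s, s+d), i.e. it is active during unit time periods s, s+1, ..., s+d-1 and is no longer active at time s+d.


Each activity i is active on [start_i, start_i + duration_i).
Compute total resource usage per time slot:
  t=0: active resources = [3, 3], total = 6
  t=1: active resources = [3, 4, 3, 4], total = 14
  t=2: active resources = [4, 3, 4], total = 11
  t=3: active resources = [4, 3], total = 7
  t=4: active resources = [4], total = 4
  t=5: active resources = [], total = 0
  t=6: active resources = [], total = 0
  t=7: active resources = [1], total = 1
  t=8: active resources = [1], total = 1
  t=9: active resources = [1], total = 1
Peak resource demand = 14

14


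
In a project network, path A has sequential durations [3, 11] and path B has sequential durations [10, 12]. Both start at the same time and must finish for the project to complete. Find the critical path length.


Path A total = 3 + 11 = 14
Path B total = 10 + 12 = 22
Critical path = longest path = max(14, 22) = 22

22


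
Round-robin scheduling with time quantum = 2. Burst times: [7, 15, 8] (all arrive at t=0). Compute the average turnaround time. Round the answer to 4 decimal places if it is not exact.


Time quantum = 2
Execution trace:
  J1 runs 2 units, time = 2
  J2 runs 2 units, time = 4
  J3 runs 2 units, time = 6
  J1 runs 2 units, time = 8
  J2 runs 2 units, time = 10
  J3 runs 2 units, time = 12
  J1 runs 2 units, time = 14
  J2 runs 2 units, time = 16
  J3 runs 2 units, time = 18
  J1 runs 1 units, time = 19
  J2 runs 2 units, time = 21
  J3 runs 2 units, time = 23
  J2 runs 2 units, time = 25
  J2 runs 2 units, time = 27
  J2 runs 2 units, time = 29
  J2 runs 1 units, time = 30
Finish times: [19, 30, 23]
Average turnaround = 72/3 = 24.0

24.0


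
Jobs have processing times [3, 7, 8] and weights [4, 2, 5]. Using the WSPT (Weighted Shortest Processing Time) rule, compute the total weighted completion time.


Compute p/w ratios and sort ascending (WSPT): [(3, 4), (8, 5), (7, 2)]
Compute weighted completion times:
  Job (p=3,w=4): C=3, w*C=4*3=12
  Job (p=8,w=5): C=11, w*C=5*11=55
  Job (p=7,w=2): C=18, w*C=2*18=36
Total weighted completion time = 103

103


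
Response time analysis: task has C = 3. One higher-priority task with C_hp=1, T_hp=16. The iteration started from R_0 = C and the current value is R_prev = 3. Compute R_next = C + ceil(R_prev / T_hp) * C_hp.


R_next = C + ceil(R_prev / T_hp) * C_hp
ceil(3 / 16) = ceil(0.1875) = 1
Interference = 1 * 1 = 1
R_next = 3 + 1 = 4

4


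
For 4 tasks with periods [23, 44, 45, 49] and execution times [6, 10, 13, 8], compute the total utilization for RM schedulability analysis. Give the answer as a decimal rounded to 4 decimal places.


Compute individual utilizations (exact fractions):
  Task 1: C/T = 6/23 (approx. 0.2609)
  Task 2: C/T = 10/44 = 5/22 (approx. 0.2273)
  Task 3: C/T = 13/45 (approx. 0.2889)
  Task 4: C/T = 8/49 (approx. 0.1633)
Total utilization U = 6/23 + 5/22 + 13/45 + 8/49 = 1049117/1115730
Rounded to 4 decimal places: U = 0.9403
RM (Liu & Layland) bound for 4 tasks = 0.756828; compare with U = 1049117/1115730 (approx. 0.940296)
bound < U <= 1, so the RM sufficient condition is not met (inconclusive; an exact test such as response-time analysis is needed).

0.9403


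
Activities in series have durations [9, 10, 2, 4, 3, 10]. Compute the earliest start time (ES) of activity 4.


Activity 4 starts after activities 1 through 3 complete.
Predecessor durations: [9, 10, 2]
ES = 9 + 10 + 2 = 21

21


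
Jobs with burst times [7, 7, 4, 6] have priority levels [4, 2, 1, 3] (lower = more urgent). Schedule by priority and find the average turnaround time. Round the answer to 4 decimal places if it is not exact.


Sort by priority (ascending = highest first):
Order: [(1, 4), (2, 7), (3, 6), (4, 7)]
Completion times:
  Priority 1, burst=4, C=4
  Priority 2, burst=7, C=11
  Priority 3, burst=6, C=17
  Priority 4, burst=7, C=24
Average turnaround = 56/4 = 14.0

14.0


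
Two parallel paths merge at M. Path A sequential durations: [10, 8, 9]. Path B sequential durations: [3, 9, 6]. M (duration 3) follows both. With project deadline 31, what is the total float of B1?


Forward pass: ES(B1) = sum of predecessors on chain B = 0
EF = ES + duration = 0 + 3 = 3
Backward pass: LF(M) = deadline = 31; LS(M) = 31 - 3 = 28
LF(B1) = LS(M) - sum(successors on chain B) = 28 - 15 = 13
LS = LF - duration = 13 - 3 = 10
Total float = LS - ES = 10 - 0 = 10

10


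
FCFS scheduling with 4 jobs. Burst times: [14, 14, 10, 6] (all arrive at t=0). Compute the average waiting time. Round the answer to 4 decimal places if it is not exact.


FCFS order (as given): [14, 14, 10, 6]
Waiting times:
  Job 1: wait = 0
  Job 2: wait = 14
  Job 3: wait = 28
  Job 4: wait = 38
Sum of waiting times = 80
Average waiting time = 80/4 = 20.0

20.0


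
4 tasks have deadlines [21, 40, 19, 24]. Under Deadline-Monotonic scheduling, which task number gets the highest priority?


Sort tasks by relative deadline (ascending):
  Task 3: deadline = 19
  Task 1: deadline = 21
  Task 4: deadline = 24
  Task 2: deadline = 40
Priority order (highest first): [3, 1, 4, 2]
Highest priority task = 3

3


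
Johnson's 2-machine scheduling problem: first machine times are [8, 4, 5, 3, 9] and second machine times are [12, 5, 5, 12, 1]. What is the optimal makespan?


Apply Johnson's rule:
  Group 1 (a <= b): [(4, 3, 12), (2, 4, 5), (3, 5, 5), (1, 8, 12)]
  Group 2 (a > b): [(5, 9, 1)]
Optimal job order: [4, 2, 3, 1, 5]
Schedule:
  Job 4: M1 done at 3, M2 done at 15
  Job 2: M1 done at 7, M2 done at 20
  Job 3: M1 done at 12, M2 done at 25
  Job 1: M1 done at 20, M2 done at 37
  Job 5: M1 done at 29, M2 done at 38
Makespan = 38

38


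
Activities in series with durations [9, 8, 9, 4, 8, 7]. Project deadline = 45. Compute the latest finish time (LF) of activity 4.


LF(activity 4) = deadline - sum of successor durations
Successors: activities 5 through 6 with durations [8, 7]
Sum of successor durations = 15
LF = 45 - 15 = 30

30


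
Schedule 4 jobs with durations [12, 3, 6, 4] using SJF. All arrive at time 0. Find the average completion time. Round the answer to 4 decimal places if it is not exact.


SJF order (ascending): [3, 4, 6, 12]
Completion times:
  Job 1: burst=3, C=3
  Job 2: burst=4, C=7
  Job 3: burst=6, C=13
  Job 4: burst=12, C=25
Average completion = 48/4 = 12.0

12.0


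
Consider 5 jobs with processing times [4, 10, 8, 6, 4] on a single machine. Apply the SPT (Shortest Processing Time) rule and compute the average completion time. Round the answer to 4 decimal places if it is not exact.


Sort jobs by processing time (SPT order): [4, 4, 6, 8, 10]
Compute completion times sequentially:
  Job 1: processing = 4, completes at 4
  Job 2: processing = 4, completes at 8
  Job 3: processing = 6, completes at 14
  Job 4: processing = 8, completes at 22
  Job 5: processing = 10, completes at 32
Sum of completion times = 80
Average completion time = 80/5 = 16.0

16.0


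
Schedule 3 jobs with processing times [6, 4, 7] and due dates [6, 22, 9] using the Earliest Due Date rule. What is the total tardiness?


Sort by due date (EDD order): [(6, 6), (7, 9), (4, 22)]
Compute completion times and tardiness:
  Job 1: p=6, d=6, C=6, tardiness=max(0,6-6)=0
  Job 2: p=7, d=9, C=13, tardiness=max(0,13-9)=4
  Job 3: p=4, d=22, C=17, tardiness=max(0,17-22)=0
Total tardiness = 4

4


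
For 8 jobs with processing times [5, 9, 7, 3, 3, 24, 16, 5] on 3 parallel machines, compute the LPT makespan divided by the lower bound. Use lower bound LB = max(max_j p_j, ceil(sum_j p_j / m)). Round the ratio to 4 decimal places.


LPT order: [24, 16, 9, 7, 5, 5, 3, 3]
Machine loads after assignment: [24, 24, 24]
LPT makespan = 24
Lower bound = max(max_job, ceil(total/3)) = max(24, 24) = 24
Ratio = 24 / 24 = 1.0

1.0


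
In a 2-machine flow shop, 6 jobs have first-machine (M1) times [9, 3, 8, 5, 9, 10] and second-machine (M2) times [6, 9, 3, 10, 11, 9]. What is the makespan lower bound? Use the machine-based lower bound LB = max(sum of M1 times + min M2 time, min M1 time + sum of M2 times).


LB1 = sum(M1 times) + min(M2 times) = 44 + 3 = 47
LB2 = min(M1 times) + sum(M2 times) = 3 + 48 = 51
Lower bound = max(LB1, LB2) = max(47, 51) = 51

51


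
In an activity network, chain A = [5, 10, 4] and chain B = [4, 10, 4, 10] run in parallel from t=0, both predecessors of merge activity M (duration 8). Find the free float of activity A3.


ES(A3) = sum of predecessors on chain A = 15
EF(A3) = ES + duration = 15 + 4 = 19
Successor of A3 is M. ES(M) = max(sum(A), sum(B)) = max(19, 28) = 28
Free float = ES(successor) - EF(current) = 28 - 19 = 9

9


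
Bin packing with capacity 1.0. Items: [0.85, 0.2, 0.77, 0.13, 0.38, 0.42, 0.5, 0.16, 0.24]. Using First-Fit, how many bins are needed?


Place items sequentially using First-Fit:
  Item 0.85 -> new Bin 1
  Item 0.2 -> new Bin 2
  Item 0.77 -> Bin 2 (now 0.97)
  Item 0.13 -> Bin 1 (now 0.98)
  Item 0.38 -> new Bin 3
  Item 0.42 -> Bin 3 (now 0.8)
  Item 0.5 -> new Bin 4
  Item 0.16 -> Bin 3 (now 0.96)
  Item 0.24 -> Bin 4 (now 0.74)
Total bins used = 4

4


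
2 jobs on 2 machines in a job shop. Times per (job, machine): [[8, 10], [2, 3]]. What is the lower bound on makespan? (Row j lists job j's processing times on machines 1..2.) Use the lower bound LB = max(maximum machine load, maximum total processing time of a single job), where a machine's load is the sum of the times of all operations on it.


Machine loads:
  Machine 1: 8 + 2 = 10
  Machine 2: 10 + 3 = 13
Max machine load = 13
Job totals:
  Job 1: 18
  Job 2: 5
Max job total = 18
Lower bound = max(13, 18) = 18

18


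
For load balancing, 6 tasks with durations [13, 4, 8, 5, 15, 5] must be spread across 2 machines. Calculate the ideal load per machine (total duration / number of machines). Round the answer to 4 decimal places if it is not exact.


Total processing time = 13 + 4 + 8 + 5 + 15 + 5 = 50
Number of machines = 2
Ideal balanced load = 50 / 2 = 25.0

25.0


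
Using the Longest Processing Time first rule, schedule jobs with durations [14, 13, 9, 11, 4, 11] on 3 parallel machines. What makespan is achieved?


Sort jobs in decreasing order (LPT): [14, 13, 11, 11, 9, 4]
Assign each job to the least loaded machine:
  Machine 1: jobs [14, 4], load = 18
  Machine 2: jobs [13, 9], load = 22
  Machine 3: jobs [11, 11], load = 22
Makespan = max load = 22

22


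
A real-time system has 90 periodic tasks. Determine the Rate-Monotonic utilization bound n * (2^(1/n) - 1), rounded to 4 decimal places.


Compute 2^(1/90) = 1.0077313692
Subtract 1: 1.0077313692 - 1 = 0.0077313692
Multiply by n: 90 * 0.0077313692 = 0.6958232280
Round to 4 dp: 0.6958

0.6958


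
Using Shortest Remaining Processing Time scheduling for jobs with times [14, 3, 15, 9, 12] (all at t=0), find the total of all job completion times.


Since all jobs arrive at t=0, SRPT equals SPT ordering.
SPT order: [3, 9, 12, 14, 15]
Completion times:
  Job 1: p=3, C=3
  Job 2: p=9, C=12
  Job 3: p=12, C=24
  Job 4: p=14, C=38
  Job 5: p=15, C=53
Total completion time = 3 + 12 + 24 + 38 + 53 = 130

130


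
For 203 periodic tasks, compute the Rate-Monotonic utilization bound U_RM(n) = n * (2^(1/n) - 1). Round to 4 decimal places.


Compute 2^(1/203) = 1.0034203542
Subtract 1: 1.0034203542 - 1 = 0.0034203542
Multiply by n: 203 * 0.0034203542 = 0.6943319026
Round to 4 dp: 0.6943

0.6943


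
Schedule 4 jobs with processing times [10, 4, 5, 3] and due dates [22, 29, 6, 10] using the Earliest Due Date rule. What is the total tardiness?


Sort by due date (EDD order): [(5, 6), (3, 10), (10, 22), (4, 29)]
Compute completion times and tardiness:
  Job 1: p=5, d=6, C=5, tardiness=max(0,5-6)=0
  Job 2: p=3, d=10, C=8, tardiness=max(0,8-10)=0
  Job 3: p=10, d=22, C=18, tardiness=max(0,18-22)=0
  Job 4: p=4, d=29, C=22, tardiness=max(0,22-29)=0
Total tardiness = 0

0


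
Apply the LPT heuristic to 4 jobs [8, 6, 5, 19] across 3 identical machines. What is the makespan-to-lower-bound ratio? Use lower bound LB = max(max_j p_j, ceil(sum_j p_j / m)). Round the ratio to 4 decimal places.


LPT order: [19, 8, 6, 5]
Machine loads after assignment: [19, 8, 11]
LPT makespan = 19
Lower bound = max(max_job, ceil(total/3)) = max(19, 13) = 19
Ratio = 19 / 19 = 1.0

1.0


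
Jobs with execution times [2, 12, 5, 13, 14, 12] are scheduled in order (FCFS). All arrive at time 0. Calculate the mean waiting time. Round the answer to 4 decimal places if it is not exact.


FCFS order (as given): [2, 12, 5, 13, 14, 12]
Waiting times:
  Job 1: wait = 0
  Job 2: wait = 2
  Job 3: wait = 14
  Job 4: wait = 19
  Job 5: wait = 32
  Job 6: wait = 46
Sum of waiting times = 113
Average waiting time = 113/6 = 18.8333

18.8333


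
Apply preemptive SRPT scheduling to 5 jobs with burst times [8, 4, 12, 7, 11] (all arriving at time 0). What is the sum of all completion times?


Since all jobs arrive at t=0, SRPT equals SPT ordering.
SPT order: [4, 7, 8, 11, 12]
Completion times:
  Job 1: p=4, C=4
  Job 2: p=7, C=11
  Job 3: p=8, C=19
  Job 4: p=11, C=30
  Job 5: p=12, C=42
Total completion time = 4 + 11 + 19 + 30 + 42 = 106

106


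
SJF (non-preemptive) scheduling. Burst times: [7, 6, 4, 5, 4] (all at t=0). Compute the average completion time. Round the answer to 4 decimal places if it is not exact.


SJF order (ascending): [4, 4, 5, 6, 7]
Completion times:
  Job 1: burst=4, C=4
  Job 2: burst=4, C=8
  Job 3: burst=5, C=13
  Job 4: burst=6, C=19
  Job 5: burst=7, C=26
Average completion = 70/5 = 14.0

14.0


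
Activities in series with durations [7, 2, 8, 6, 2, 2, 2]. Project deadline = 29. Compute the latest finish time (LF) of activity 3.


LF(activity 3) = deadline - sum of successor durations
Successors: activities 4 through 7 with durations [6, 2, 2, 2]
Sum of successor durations = 12
LF = 29 - 12 = 17

17


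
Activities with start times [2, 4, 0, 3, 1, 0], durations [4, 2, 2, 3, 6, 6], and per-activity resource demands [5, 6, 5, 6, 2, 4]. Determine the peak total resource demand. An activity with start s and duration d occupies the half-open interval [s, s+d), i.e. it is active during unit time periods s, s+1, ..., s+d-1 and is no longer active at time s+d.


Each activity i is active on [start_i, start_i + duration_i).
Compute total resource usage per time slot:
  t=0: active resources = [5, 4], total = 9
  t=1: active resources = [5, 2, 4], total = 11
  t=2: active resources = [5, 2, 4], total = 11
  t=3: active resources = [5, 6, 2, 4], total = 17
  t=4: active resources = [5, 6, 6, 2, 4], total = 23
  t=5: active resources = [5, 6, 6, 2, 4], total = 23
  t=6: active resources = [2], total = 2
Peak resource demand = 23

23


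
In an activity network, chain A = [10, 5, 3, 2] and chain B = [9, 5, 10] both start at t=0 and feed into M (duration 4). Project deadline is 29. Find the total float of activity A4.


Forward pass: ES(A4) = sum of predecessors on chain A = 18
EF = ES + duration = 18 + 2 = 20
Backward pass: LF(M) = deadline = 29; LS(M) = 29 - 4 = 25
LF(A4) = LS(M) - sum(successors on chain A) = 25 - 0 = 25
LS = LF - duration = 25 - 2 = 23
Total float = LS - ES = 23 - 18 = 5

5


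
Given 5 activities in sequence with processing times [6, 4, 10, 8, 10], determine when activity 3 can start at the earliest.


Activity 3 starts after activities 1 through 2 complete.
Predecessor durations: [6, 4]
ES = 6 + 4 = 10

10


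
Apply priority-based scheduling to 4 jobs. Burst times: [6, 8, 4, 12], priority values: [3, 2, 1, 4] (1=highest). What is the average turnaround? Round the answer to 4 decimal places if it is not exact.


Sort by priority (ascending = highest first):
Order: [(1, 4), (2, 8), (3, 6), (4, 12)]
Completion times:
  Priority 1, burst=4, C=4
  Priority 2, burst=8, C=12
  Priority 3, burst=6, C=18
  Priority 4, burst=12, C=30
Average turnaround = 64/4 = 16.0

16.0


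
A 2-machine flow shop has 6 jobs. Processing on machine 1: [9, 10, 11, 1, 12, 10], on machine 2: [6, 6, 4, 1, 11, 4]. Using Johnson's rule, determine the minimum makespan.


Apply Johnson's rule:
  Group 1 (a <= b): [(4, 1, 1)]
  Group 2 (a > b): [(5, 12, 11), (1, 9, 6), (2, 10, 6), (3, 11, 4), (6, 10, 4)]
Optimal job order: [4, 5, 1, 2, 3, 6]
Schedule:
  Job 4: M1 done at 1, M2 done at 2
  Job 5: M1 done at 13, M2 done at 24
  Job 1: M1 done at 22, M2 done at 30
  Job 2: M1 done at 32, M2 done at 38
  Job 3: M1 done at 43, M2 done at 47
  Job 6: M1 done at 53, M2 done at 57
Makespan = 57

57


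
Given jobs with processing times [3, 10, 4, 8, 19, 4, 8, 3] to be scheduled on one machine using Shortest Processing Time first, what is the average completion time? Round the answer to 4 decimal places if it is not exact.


Sort jobs by processing time (SPT order): [3, 3, 4, 4, 8, 8, 10, 19]
Compute completion times sequentially:
  Job 1: processing = 3, completes at 3
  Job 2: processing = 3, completes at 6
  Job 3: processing = 4, completes at 10
  Job 4: processing = 4, completes at 14
  Job 5: processing = 8, completes at 22
  Job 6: processing = 8, completes at 30
  Job 7: processing = 10, completes at 40
  Job 8: processing = 19, completes at 59
Sum of completion times = 184
Average completion time = 184/8 = 23.0

23.0


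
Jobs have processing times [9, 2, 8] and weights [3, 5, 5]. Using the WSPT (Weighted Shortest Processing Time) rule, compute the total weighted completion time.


Compute p/w ratios and sort ascending (WSPT): [(2, 5), (8, 5), (9, 3)]
Compute weighted completion times:
  Job (p=2,w=5): C=2, w*C=5*2=10
  Job (p=8,w=5): C=10, w*C=5*10=50
  Job (p=9,w=3): C=19, w*C=3*19=57
Total weighted completion time = 117

117


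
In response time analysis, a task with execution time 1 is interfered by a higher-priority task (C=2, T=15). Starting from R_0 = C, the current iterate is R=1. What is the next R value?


R_next = C + ceil(R_prev / T_hp) * C_hp
ceil(1 / 15) = ceil(0.0667) = 1
Interference = 1 * 2 = 2
R_next = 1 + 2 = 3

3


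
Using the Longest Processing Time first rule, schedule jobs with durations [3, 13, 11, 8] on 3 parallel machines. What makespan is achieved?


Sort jobs in decreasing order (LPT): [13, 11, 8, 3]
Assign each job to the least loaded machine:
  Machine 1: jobs [13], load = 13
  Machine 2: jobs [11], load = 11
  Machine 3: jobs [8, 3], load = 11
Makespan = max load = 13

13


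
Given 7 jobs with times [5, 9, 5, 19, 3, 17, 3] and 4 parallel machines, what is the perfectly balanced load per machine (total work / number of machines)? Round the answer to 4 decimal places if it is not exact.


Total processing time = 5 + 9 + 5 + 19 + 3 + 17 + 3 = 61
Number of machines = 4
Ideal balanced load = 61 / 4 = 15.25

15.25


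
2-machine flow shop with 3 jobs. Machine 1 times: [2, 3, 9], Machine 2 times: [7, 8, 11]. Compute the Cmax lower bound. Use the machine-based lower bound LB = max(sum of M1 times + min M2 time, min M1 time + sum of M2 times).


LB1 = sum(M1 times) + min(M2 times) = 14 + 7 = 21
LB2 = min(M1 times) + sum(M2 times) = 2 + 26 = 28
Lower bound = max(LB1, LB2) = max(21, 28) = 28

28


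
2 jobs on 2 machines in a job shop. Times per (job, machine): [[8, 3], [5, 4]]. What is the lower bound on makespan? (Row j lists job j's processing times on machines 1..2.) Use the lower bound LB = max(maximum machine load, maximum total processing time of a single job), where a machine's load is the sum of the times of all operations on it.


Machine loads:
  Machine 1: 8 + 5 = 13
  Machine 2: 3 + 4 = 7
Max machine load = 13
Job totals:
  Job 1: 11
  Job 2: 9
Max job total = 11
Lower bound = max(13, 11) = 13

13


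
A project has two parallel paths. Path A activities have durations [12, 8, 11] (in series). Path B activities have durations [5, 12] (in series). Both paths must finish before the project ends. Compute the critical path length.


Path A total = 12 + 8 + 11 = 31
Path B total = 5 + 12 = 17
Critical path = longest path = max(31, 17) = 31

31


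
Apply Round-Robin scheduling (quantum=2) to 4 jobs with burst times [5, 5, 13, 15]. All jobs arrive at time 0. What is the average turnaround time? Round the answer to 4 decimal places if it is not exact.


Time quantum = 2
Execution trace:
  J1 runs 2 units, time = 2
  J2 runs 2 units, time = 4
  J3 runs 2 units, time = 6
  J4 runs 2 units, time = 8
  J1 runs 2 units, time = 10
  J2 runs 2 units, time = 12
  J3 runs 2 units, time = 14
  J4 runs 2 units, time = 16
  J1 runs 1 units, time = 17
  J2 runs 1 units, time = 18
  J3 runs 2 units, time = 20
  J4 runs 2 units, time = 22
  J3 runs 2 units, time = 24
  J4 runs 2 units, time = 26
  J3 runs 2 units, time = 28
  J4 runs 2 units, time = 30
  J3 runs 2 units, time = 32
  J4 runs 2 units, time = 34
  J3 runs 1 units, time = 35
  J4 runs 2 units, time = 37
  J4 runs 1 units, time = 38
Finish times: [17, 18, 35, 38]
Average turnaround = 108/4 = 27.0

27.0


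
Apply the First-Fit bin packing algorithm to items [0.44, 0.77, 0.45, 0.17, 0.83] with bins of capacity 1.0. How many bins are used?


Place items sequentially using First-Fit:
  Item 0.44 -> new Bin 1
  Item 0.77 -> new Bin 2
  Item 0.45 -> Bin 1 (now 0.89)
  Item 0.17 -> Bin 2 (now 0.94)
  Item 0.83 -> new Bin 3
Total bins used = 3

3


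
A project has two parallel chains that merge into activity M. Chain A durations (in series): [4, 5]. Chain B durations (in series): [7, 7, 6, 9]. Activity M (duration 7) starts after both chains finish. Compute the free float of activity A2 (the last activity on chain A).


ES(A2) = sum of predecessors on chain A = 4
EF(A2) = ES + duration = 4 + 5 = 9
Successor of A2 is M. ES(M) = max(sum(A), sum(B)) = max(9, 29) = 29
Free float = ES(successor) - EF(current) = 29 - 9 = 20

20


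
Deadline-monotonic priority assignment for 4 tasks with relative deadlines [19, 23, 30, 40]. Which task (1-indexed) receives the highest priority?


Sort tasks by relative deadline (ascending):
  Task 1: deadline = 19
  Task 2: deadline = 23
  Task 3: deadline = 30
  Task 4: deadline = 40
Priority order (highest first): [1, 2, 3, 4]
Highest priority task = 1

1


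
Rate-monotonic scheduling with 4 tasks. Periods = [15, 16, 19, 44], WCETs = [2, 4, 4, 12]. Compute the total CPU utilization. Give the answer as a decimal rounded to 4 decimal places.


Compute individual utilizations (exact fractions):
  Task 1: C/T = 2/15 (approx. 0.1333)
  Task 2: C/T = 4/16 = 1/4 (approx. 0.25)
  Task 3: C/T = 4/19 (approx. 0.2105)
  Task 4: C/T = 12/44 = 3/11 (approx. 0.2727)
Total utilization U = 2/15 + 1/4 + 4/19 + 3/11 = 10867/12540
Rounded to 4 decimal places: U = 0.8666
RM (Liu & Layland) bound for 4 tasks = 0.756828; compare with U = 10867/12540 (approx. 0.866587)
bound < U <= 1, so the RM sufficient condition is not met (inconclusive; an exact test such as response-time analysis is needed).

0.8666


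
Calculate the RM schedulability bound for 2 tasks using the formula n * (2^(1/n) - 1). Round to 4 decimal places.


Compute 2^(1/2) = 1.4142135624
Subtract 1: 1.4142135624 - 1 = 0.4142135624
Multiply by n: 2 * 0.4142135624 = 0.8284271248
Round to 4 dp: 0.8284

0.8284


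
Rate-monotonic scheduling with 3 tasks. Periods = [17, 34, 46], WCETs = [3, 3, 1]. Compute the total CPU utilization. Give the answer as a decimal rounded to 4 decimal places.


Compute individual utilizations (exact fractions):
  Task 1: C/T = 3/17 (approx. 0.1765)
  Task 2: C/T = 3/34 (approx. 0.0882)
  Task 3: C/T = 1/46 (approx. 0.0217)
Total utilization U = 3/17 + 3/34 + 1/46 = 112/391
Rounded to 4 decimal places: U = 0.2864
RM (Liu & Layland) bound for 3 tasks = 0.779763; compare with U = 112/391 (approx. 0.286445)
U <= bound, so schedulable by RM sufficient condition.

0.2864


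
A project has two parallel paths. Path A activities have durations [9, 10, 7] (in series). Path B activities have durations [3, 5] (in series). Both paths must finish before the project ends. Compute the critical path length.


Path A total = 9 + 10 + 7 = 26
Path B total = 3 + 5 = 8
Critical path = longest path = max(26, 8) = 26

26


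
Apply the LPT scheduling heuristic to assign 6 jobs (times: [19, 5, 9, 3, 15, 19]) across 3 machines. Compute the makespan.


Sort jobs in decreasing order (LPT): [19, 19, 15, 9, 5, 3]
Assign each job to the least loaded machine:
  Machine 1: jobs [19, 5], load = 24
  Machine 2: jobs [19, 3], load = 22
  Machine 3: jobs [15, 9], load = 24
Makespan = max load = 24

24


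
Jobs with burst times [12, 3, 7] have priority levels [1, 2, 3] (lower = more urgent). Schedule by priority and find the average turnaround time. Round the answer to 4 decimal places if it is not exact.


Sort by priority (ascending = highest first):
Order: [(1, 12), (2, 3), (3, 7)]
Completion times:
  Priority 1, burst=12, C=12
  Priority 2, burst=3, C=15
  Priority 3, burst=7, C=22
Average turnaround = 49/3 = 16.3333

16.3333


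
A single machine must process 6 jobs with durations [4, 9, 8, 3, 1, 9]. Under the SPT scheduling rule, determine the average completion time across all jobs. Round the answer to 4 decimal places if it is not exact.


Sort jobs by processing time (SPT order): [1, 3, 4, 8, 9, 9]
Compute completion times sequentially:
  Job 1: processing = 1, completes at 1
  Job 2: processing = 3, completes at 4
  Job 3: processing = 4, completes at 8
  Job 4: processing = 8, completes at 16
  Job 5: processing = 9, completes at 25
  Job 6: processing = 9, completes at 34
Sum of completion times = 88
Average completion time = 88/6 = 14.6667

14.6667


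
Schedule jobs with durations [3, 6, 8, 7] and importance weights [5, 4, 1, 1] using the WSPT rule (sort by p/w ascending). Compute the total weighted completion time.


Compute p/w ratios and sort ascending (WSPT): [(3, 5), (6, 4), (7, 1), (8, 1)]
Compute weighted completion times:
  Job (p=3,w=5): C=3, w*C=5*3=15
  Job (p=6,w=4): C=9, w*C=4*9=36
  Job (p=7,w=1): C=16, w*C=1*16=16
  Job (p=8,w=1): C=24, w*C=1*24=24
Total weighted completion time = 91

91


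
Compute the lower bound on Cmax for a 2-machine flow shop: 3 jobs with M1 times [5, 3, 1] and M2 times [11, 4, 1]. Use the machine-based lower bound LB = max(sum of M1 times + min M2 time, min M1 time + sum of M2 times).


LB1 = sum(M1 times) + min(M2 times) = 9 + 1 = 10
LB2 = min(M1 times) + sum(M2 times) = 1 + 16 = 17
Lower bound = max(LB1, LB2) = max(10, 17) = 17

17


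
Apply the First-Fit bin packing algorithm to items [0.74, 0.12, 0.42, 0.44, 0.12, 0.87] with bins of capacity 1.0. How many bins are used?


Place items sequentially using First-Fit:
  Item 0.74 -> new Bin 1
  Item 0.12 -> Bin 1 (now 0.86)
  Item 0.42 -> new Bin 2
  Item 0.44 -> Bin 2 (now 0.86)
  Item 0.12 -> Bin 1 (now 0.98)
  Item 0.87 -> new Bin 3
Total bins used = 3

3


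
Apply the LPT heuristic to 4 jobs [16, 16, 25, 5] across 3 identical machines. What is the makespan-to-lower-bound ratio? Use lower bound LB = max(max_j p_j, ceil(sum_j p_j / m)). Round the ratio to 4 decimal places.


LPT order: [25, 16, 16, 5]
Machine loads after assignment: [25, 21, 16]
LPT makespan = 25
Lower bound = max(max_job, ceil(total/3)) = max(25, 21) = 25
Ratio = 25 / 25 = 1.0

1.0


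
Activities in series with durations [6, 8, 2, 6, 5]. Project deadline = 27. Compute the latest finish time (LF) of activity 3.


LF(activity 3) = deadline - sum of successor durations
Successors: activities 4 through 5 with durations [6, 5]
Sum of successor durations = 11
LF = 27 - 11 = 16

16


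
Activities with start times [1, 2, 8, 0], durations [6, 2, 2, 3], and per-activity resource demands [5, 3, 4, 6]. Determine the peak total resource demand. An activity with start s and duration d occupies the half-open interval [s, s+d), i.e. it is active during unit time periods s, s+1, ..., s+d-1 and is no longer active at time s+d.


Each activity i is active on [start_i, start_i + duration_i).
Compute total resource usage per time slot:
  t=0: active resources = [6], total = 6
  t=1: active resources = [5, 6], total = 11
  t=2: active resources = [5, 3, 6], total = 14
  t=3: active resources = [5, 3], total = 8
  t=4: active resources = [5], total = 5
  t=5: active resources = [5], total = 5
  t=6: active resources = [5], total = 5
  t=7: active resources = [], total = 0
  t=8: active resources = [4], total = 4
  t=9: active resources = [4], total = 4
Peak resource demand = 14

14


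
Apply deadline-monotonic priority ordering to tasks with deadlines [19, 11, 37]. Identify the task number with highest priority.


Sort tasks by relative deadline (ascending):
  Task 2: deadline = 11
  Task 1: deadline = 19
  Task 3: deadline = 37
Priority order (highest first): [2, 1, 3]
Highest priority task = 2

2


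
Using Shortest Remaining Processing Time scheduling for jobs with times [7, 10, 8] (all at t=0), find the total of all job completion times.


Since all jobs arrive at t=0, SRPT equals SPT ordering.
SPT order: [7, 8, 10]
Completion times:
  Job 1: p=7, C=7
  Job 2: p=8, C=15
  Job 3: p=10, C=25
Total completion time = 7 + 15 + 25 = 47

47


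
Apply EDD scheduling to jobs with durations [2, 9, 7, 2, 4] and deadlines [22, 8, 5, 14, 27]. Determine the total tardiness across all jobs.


Sort by due date (EDD order): [(7, 5), (9, 8), (2, 14), (2, 22), (4, 27)]
Compute completion times and tardiness:
  Job 1: p=7, d=5, C=7, tardiness=max(0,7-5)=2
  Job 2: p=9, d=8, C=16, tardiness=max(0,16-8)=8
  Job 3: p=2, d=14, C=18, tardiness=max(0,18-14)=4
  Job 4: p=2, d=22, C=20, tardiness=max(0,20-22)=0
  Job 5: p=4, d=27, C=24, tardiness=max(0,24-27)=0
Total tardiness = 14

14


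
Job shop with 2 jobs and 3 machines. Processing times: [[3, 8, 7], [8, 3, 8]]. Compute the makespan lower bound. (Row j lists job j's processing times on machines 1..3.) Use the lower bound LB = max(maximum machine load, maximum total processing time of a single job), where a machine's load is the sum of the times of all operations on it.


Machine loads:
  Machine 1: 3 + 8 = 11
  Machine 2: 8 + 3 = 11
  Machine 3: 7 + 8 = 15
Max machine load = 15
Job totals:
  Job 1: 18
  Job 2: 19
Max job total = 19
Lower bound = max(15, 19) = 19

19


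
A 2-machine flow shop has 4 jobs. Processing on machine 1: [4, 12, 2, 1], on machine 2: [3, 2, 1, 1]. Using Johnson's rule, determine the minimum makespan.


Apply Johnson's rule:
  Group 1 (a <= b): [(4, 1, 1)]
  Group 2 (a > b): [(1, 4, 3), (2, 12, 2), (3, 2, 1)]
Optimal job order: [4, 1, 2, 3]
Schedule:
  Job 4: M1 done at 1, M2 done at 2
  Job 1: M1 done at 5, M2 done at 8
  Job 2: M1 done at 17, M2 done at 19
  Job 3: M1 done at 19, M2 done at 20
Makespan = 20

20


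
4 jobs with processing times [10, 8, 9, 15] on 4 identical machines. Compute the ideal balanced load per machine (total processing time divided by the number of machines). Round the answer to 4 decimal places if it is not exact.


Total processing time = 10 + 8 + 9 + 15 = 42
Number of machines = 4
Ideal balanced load = 42 / 4 = 10.5

10.5


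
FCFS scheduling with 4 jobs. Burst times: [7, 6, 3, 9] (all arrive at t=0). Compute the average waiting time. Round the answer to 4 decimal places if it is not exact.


FCFS order (as given): [7, 6, 3, 9]
Waiting times:
  Job 1: wait = 0
  Job 2: wait = 7
  Job 3: wait = 13
  Job 4: wait = 16
Sum of waiting times = 36
Average waiting time = 36/4 = 9.0

9.0


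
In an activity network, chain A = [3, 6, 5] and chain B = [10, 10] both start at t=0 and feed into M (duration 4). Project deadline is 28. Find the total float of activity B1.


Forward pass: ES(B1) = sum of predecessors on chain B = 0
EF = ES + duration = 0 + 10 = 10
Backward pass: LF(M) = deadline = 28; LS(M) = 28 - 4 = 24
LF(B1) = LS(M) - sum(successors on chain B) = 24 - 10 = 14
LS = LF - duration = 14 - 10 = 4
Total float = LS - ES = 4 - 0 = 4

4


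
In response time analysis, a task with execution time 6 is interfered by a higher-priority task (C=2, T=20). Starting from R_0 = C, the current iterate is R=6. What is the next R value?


R_next = C + ceil(R_prev / T_hp) * C_hp
ceil(6 / 20) = ceil(0.3) = 1
Interference = 1 * 2 = 2
R_next = 6 + 2 = 8

8


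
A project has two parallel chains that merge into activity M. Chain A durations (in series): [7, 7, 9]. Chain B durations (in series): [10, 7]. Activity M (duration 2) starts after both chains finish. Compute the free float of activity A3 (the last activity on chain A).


ES(A3) = sum of predecessors on chain A = 14
EF(A3) = ES + duration = 14 + 9 = 23
Successor of A3 is M. ES(M) = max(sum(A), sum(B)) = max(23, 17) = 23
Free float = ES(successor) - EF(current) = 23 - 23 = 0

0


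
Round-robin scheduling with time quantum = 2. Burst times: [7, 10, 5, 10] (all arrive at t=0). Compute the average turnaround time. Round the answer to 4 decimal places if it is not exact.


Time quantum = 2
Execution trace:
  J1 runs 2 units, time = 2
  J2 runs 2 units, time = 4
  J3 runs 2 units, time = 6
  J4 runs 2 units, time = 8
  J1 runs 2 units, time = 10
  J2 runs 2 units, time = 12
  J3 runs 2 units, time = 14
  J4 runs 2 units, time = 16
  J1 runs 2 units, time = 18
  J2 runs 2 units, time = 20
  J3 runs 1 units, time = 21
  J4 runs 2 units, time = 23
  J1 runs 1 units, time = 24
  J2 runs 2 units, time = 26
  J4 runs 2 units, time = 28
  J2 runs 2 units, time = 30
  J4 runs 2 units, time = 32
Finish times: [24, 30, 21, 32]
Average turnaround = 107/4 = 26.75

26.75


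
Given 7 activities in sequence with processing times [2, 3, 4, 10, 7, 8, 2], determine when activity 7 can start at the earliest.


Activity 7 starts after activities 1 through 6 complete.
Predecessor durations: [2, 3, 4, 10, 7, 8]
ES = 2 + 3 + 4 + 10 + 7 + 8 = 34

34


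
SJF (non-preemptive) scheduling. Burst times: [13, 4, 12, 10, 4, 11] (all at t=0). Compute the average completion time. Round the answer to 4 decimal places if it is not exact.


SJF order (ascending): [4, 4, 10, 11, 12, 13]
Completion times:
  Job 1: burst=4, C=4
  Job 2: burst=4, C=8
  Job 3: burst=10, C=18
  Job 4: burst=11, C=29
  Job 5: burst=12, C=41
  Job 6: burst=13, C=54
Average completion = 154/6 = 25.6667

25.6667


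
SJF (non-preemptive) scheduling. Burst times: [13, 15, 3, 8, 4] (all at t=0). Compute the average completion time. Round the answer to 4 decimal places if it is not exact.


SJF order (ascending): [3, 4, 8, 13, 15]
Completion times:
  Job 1: burst=3, C=3
  Job 2: burst=4, C=7
  Job 3: burst=8, C=15
  Job 4: burst=13, C=28
  Job 5: burst=15, C=43
Average completion = 96/5 = 19.2

19.2


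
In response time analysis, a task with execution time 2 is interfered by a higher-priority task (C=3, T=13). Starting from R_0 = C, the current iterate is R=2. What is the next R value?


R_next = C + ceil(R_prev / T_hp) * C_hp
ceil(2 / 13) = ceil(0.1538) = 1
Interference = 1 * 3 = 3
R_next = 2 + 3 = 5

5


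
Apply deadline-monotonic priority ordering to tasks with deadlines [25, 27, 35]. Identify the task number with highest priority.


Sort tasks by relative deadline (ascending):
  Task 1: deadline = 25
  Task 2: deadline = 27
  Task 3: deadline = 35
Priority order (highest first): [1, 2, 3]
Highest priority task = 1

1


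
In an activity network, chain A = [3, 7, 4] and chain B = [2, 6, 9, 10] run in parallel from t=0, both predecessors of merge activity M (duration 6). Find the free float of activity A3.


ES(A3) = sum of predecessors on chain A = 10
EF(A3) = ES + duration = 10 + 4 = 14
Successor of A3 is M. ES(M) = max(sum(A), sum(B)) = max(14, 27) = 27
Free float = ES(successor) - EF(current) = 27 - 14 = 13

13


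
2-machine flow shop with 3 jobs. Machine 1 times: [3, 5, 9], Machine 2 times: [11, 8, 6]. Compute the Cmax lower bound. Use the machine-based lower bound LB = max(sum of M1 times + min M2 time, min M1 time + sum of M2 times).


LB1 = sum(M1 times) + min(M2 times) = 17 + 6 = 23
LB2 = min(M1 times) + sum(M2 times) = 3 + 25 = 28
Lower bound = max(LB1, LB2) = max(23, 28) = 28

28


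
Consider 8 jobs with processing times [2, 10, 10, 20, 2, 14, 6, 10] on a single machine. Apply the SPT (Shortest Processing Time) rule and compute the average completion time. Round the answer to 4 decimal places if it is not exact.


Sort jobs by processing time (SPT order): [2, 2, 6, 10, 10, 10, 14, 20]
Compute completion times sequentially:
  Job 1: processing = 2, completes at 2
  Job 2: processing = 2, completes at 4
  Job 3: processing = 6, completes at 10
  Job 4: processing = 10, completes at 20
  Job 5: processing = 10, completes at 30
  Job 6: processing = 10, completes at 40
  Job 7: processing = 14, completes at 54
  Job 8: processing = 20, completes at 74
Sum of completion times = 234
Average completion time = 234/8 = 29.25

29.25
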